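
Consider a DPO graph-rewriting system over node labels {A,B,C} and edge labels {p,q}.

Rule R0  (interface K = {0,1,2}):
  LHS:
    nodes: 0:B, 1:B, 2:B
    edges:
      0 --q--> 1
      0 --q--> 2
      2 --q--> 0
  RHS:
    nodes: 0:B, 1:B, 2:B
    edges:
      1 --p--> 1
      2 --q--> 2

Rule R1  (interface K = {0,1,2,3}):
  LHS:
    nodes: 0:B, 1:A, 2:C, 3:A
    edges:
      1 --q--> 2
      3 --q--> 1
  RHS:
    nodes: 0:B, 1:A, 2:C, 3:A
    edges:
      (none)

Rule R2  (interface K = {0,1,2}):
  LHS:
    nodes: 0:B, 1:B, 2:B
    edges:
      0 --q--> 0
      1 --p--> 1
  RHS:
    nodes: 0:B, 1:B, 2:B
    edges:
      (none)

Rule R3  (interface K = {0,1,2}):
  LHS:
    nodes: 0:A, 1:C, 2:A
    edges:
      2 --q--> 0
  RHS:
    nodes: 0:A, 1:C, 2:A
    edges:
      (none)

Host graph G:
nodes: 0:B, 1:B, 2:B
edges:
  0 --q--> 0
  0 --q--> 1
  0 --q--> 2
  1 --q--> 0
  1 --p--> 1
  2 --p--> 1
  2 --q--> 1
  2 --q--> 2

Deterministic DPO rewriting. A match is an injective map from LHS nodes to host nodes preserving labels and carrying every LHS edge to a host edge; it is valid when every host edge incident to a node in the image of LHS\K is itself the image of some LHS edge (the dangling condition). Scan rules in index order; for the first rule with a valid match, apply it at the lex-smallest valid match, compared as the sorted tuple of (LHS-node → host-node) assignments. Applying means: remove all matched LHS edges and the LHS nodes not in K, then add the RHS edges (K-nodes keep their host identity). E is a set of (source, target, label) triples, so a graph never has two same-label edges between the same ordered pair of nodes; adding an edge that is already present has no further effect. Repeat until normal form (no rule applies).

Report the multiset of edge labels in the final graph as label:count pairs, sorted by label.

Answer: p:1 q:2

Rewrite trace:
initial: |V|=3 |E|=8  E = 0-q->0 0-q->1 0-q->2 1-q->0 1-p->1 2-p->1 2-q->1 2-q->2
step 1: apply R0 at {0↦0, 1↦2, 2↦1}  → |V|=3 |E|=7  E = 0-q->0 1-p->1 1-q->1 2-p->1 2-q->1 2-p->2 2-q->2
step 2: apply R2 at {0↦0, 1↦1, 2↦2}  → |V|=3 |E|=5  E = 1-q->1 2-p->1 2-q->1 2-p->2 2-q->2
step 3: apply R2 at {0↦1, 1↦2, 2↦0}  → |V|=3 |E|=3  E = 2-p->1 2-q->1 2-q->2
halt: no rule applies after step 3
NF edges: [(2, 1, 'p'), (2, 1, 'q'), (2, 2, 'q')]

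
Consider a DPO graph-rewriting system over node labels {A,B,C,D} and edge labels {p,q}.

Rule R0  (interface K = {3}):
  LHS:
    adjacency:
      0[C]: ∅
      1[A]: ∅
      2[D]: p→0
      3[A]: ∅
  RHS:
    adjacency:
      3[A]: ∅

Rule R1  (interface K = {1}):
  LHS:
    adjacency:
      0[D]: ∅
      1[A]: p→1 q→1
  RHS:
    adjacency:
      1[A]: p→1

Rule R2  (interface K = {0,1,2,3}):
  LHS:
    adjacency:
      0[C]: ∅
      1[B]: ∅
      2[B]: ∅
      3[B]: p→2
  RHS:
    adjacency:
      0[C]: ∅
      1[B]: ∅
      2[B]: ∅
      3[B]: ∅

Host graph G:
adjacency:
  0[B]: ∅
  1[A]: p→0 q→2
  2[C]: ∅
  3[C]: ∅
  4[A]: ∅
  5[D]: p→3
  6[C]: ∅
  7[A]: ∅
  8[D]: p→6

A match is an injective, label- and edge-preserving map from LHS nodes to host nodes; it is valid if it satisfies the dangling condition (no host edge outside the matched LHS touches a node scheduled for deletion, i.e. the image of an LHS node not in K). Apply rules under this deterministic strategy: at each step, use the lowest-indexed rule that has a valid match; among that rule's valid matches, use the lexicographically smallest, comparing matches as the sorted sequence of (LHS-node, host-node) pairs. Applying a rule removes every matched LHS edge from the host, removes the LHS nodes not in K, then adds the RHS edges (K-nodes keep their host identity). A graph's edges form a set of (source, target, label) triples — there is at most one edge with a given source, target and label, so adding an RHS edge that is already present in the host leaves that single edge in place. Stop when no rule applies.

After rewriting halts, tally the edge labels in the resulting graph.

Answer: p:1 q:1

Rewrite trace:
start.  V:9 E:4  edges: 1-p->0 1-q->2 5-p->3 8-p->6
1. fire R0 via {0↦3, 1↦4, 2↦5, 3↦1}  →  V:6 E:3  edges: 1-p->0 1-q->2 8-p->6
2. fire R0 via {0↦6, 1↦7, 2↦8, 3↦1}  →  V:3 E:2  edges: 1-p->0 1-q->2
halt: no rule applies after step 2
NF edges: [(1, 0, 'p'), (1, 2, 'q')]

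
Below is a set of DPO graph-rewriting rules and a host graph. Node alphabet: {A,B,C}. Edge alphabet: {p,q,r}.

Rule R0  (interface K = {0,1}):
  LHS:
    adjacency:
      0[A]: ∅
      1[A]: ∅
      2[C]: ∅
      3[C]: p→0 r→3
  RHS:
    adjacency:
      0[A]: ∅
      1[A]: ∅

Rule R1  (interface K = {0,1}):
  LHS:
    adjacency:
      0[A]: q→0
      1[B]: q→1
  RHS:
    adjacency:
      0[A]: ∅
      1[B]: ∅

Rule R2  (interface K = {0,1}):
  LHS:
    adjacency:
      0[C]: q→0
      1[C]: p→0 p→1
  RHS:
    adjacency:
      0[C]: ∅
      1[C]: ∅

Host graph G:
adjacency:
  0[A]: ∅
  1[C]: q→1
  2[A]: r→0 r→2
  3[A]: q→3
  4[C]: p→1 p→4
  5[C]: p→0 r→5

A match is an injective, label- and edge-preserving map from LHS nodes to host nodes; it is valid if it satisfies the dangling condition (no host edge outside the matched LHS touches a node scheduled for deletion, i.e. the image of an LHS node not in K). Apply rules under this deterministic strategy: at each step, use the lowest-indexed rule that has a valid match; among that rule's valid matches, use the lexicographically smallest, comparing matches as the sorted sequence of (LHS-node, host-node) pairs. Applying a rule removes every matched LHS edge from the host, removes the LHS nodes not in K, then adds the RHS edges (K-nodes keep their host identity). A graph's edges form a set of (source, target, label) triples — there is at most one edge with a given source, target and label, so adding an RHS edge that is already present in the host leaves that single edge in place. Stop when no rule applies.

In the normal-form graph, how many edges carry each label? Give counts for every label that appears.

initial: |V|=6 |E|=8  E = 1-q->1 2-r->0 2-r->2 3-q->3 4-p->1 4-p->4 5-p->0 5-r->5
step 1: apply R2 at {0↦1, 1↦4}  → |V|=6 |E|=5  E = 2-r->0 2-r->2 3-q->3 5-p->0 5-r->5
step 2: apply R0 at {0↦0, 1↦2, 2↦1, 3↦5}  → |V|=4 |E|=3  E = 2-r->0 2-r->2 3-q->3
final graph: no rule applies after step 2
NF edges: [(2, 0, 'r'), (2, 2, 'r'), (3, 3, 'q')]

Answer: q:1 r:2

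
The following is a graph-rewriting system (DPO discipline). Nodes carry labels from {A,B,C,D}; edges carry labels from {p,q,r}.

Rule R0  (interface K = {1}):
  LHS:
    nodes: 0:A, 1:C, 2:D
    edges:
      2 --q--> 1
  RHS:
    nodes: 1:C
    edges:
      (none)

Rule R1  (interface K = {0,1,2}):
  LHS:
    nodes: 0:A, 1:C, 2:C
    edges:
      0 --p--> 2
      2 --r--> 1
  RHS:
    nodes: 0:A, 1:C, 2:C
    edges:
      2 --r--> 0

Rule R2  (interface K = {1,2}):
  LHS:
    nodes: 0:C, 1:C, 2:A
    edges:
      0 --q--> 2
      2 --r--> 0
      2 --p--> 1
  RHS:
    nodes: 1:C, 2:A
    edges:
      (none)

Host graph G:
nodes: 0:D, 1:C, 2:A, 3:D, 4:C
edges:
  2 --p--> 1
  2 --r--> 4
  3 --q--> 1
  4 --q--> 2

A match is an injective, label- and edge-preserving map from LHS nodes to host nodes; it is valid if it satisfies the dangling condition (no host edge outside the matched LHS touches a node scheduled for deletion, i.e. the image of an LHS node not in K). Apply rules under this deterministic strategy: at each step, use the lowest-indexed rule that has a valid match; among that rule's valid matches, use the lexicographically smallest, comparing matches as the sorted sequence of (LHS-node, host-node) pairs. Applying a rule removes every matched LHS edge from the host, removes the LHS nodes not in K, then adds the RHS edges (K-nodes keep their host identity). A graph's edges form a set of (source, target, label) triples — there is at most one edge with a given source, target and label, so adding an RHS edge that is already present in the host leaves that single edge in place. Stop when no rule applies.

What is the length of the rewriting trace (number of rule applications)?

start.  V:5 E:4  edges: 2-p->1 2-r->4 3-q->1 4-q->2
1. fire R2 via {0↦4, 1↦1, 2↦2}  →  V:4 E:1  edges: 3-q->1
2. fire R0 via {0↦2, 1↦1, 2↦3}  →  V:2 E:0  edges: ∅
final graph: no rule applies after step 2

Answer: 2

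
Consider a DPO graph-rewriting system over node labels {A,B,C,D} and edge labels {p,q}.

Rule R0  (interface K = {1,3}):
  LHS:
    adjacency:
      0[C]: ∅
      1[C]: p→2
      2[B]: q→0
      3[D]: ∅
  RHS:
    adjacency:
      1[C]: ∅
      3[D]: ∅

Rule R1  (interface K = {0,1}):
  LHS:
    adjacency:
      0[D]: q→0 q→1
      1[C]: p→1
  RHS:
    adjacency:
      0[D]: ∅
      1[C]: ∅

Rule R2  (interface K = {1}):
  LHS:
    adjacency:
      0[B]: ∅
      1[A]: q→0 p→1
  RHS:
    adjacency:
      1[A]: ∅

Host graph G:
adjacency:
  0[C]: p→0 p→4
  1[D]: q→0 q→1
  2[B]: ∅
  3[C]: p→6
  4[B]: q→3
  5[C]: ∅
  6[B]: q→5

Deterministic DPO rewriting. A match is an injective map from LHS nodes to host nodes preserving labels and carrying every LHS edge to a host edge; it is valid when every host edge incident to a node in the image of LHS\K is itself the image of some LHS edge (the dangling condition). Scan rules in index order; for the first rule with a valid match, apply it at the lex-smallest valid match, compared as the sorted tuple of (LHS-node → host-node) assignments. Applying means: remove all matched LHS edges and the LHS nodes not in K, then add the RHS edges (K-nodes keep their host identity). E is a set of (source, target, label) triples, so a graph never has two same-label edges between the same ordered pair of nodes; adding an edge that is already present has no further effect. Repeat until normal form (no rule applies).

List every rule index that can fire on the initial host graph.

R0: 1 valid match — {0↦5, 1↦3, 2↦6, 3↦1}
R1: 1 valid match — {0↦1, 1↦0}
R2: no valid match — LHS pattern not found

Answer: [R0,R1]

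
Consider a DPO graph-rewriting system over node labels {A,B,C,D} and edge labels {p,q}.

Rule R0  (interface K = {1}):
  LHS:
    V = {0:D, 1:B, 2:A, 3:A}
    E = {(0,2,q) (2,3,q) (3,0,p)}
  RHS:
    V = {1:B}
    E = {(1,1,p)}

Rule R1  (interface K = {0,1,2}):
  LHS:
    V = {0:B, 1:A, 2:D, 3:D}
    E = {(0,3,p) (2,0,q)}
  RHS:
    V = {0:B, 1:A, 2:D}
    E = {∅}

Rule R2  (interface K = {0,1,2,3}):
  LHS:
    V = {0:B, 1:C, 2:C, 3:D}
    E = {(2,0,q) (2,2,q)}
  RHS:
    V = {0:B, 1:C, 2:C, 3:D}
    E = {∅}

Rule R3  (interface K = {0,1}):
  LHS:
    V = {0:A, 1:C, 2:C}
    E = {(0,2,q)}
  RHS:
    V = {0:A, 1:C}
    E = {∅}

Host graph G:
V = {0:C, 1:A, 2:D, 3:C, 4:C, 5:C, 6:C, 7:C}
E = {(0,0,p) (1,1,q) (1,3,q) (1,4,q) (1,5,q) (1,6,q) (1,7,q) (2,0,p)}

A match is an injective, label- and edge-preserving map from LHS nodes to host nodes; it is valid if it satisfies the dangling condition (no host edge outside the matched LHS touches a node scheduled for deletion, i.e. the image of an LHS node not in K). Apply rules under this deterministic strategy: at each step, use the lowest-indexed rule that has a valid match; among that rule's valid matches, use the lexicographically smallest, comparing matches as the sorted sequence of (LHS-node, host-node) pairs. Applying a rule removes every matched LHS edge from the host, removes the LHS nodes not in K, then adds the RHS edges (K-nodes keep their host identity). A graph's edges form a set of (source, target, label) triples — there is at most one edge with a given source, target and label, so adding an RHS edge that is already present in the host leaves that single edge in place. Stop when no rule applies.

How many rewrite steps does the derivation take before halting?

[0] host  ⇒  8 nodes, 8 edges  {0-p->0 1-q->1 1-q->3 1-q->4 1-q->5 1-q->6 1-q->7 2-p->0}
[1] R3 @ {0↦1, 1↦0, 2↦3}  ⇒  7 nodes, 7 edges  {0-p->0 1-q->1 1-q->4 1-q->5 1-q->6 1-q->7 2-p->0}
[2] R3 @ {0↦1, 1↦0, 2↦4}  ⇒  6 nodes, 6 edges  {0-p->0 1-q->1 1-q->5 1-q->6 1-q->7 2-p->0}
[3] R3 @ {0↦1, 1↦0, 2↦5}  ⇒  5 nodes, 5 edges  {0-p->0 1-q->1 1-q->6 1-q->7 2-p->0}
[4] R3 @ {0↦1, 1↦0, 2↦6}  ⇒  4 nodes, 4 edges  {0-p->0 1-q->1 1-q->7 2-p->0}
[5] R3 @ {0↦1, 1↦0, 2↦7}  ⇒  3 nodes, 3 edges  {0-p->0 1-q->1 2-p->0}
final graph: no rule applies after step 5

Answer: 5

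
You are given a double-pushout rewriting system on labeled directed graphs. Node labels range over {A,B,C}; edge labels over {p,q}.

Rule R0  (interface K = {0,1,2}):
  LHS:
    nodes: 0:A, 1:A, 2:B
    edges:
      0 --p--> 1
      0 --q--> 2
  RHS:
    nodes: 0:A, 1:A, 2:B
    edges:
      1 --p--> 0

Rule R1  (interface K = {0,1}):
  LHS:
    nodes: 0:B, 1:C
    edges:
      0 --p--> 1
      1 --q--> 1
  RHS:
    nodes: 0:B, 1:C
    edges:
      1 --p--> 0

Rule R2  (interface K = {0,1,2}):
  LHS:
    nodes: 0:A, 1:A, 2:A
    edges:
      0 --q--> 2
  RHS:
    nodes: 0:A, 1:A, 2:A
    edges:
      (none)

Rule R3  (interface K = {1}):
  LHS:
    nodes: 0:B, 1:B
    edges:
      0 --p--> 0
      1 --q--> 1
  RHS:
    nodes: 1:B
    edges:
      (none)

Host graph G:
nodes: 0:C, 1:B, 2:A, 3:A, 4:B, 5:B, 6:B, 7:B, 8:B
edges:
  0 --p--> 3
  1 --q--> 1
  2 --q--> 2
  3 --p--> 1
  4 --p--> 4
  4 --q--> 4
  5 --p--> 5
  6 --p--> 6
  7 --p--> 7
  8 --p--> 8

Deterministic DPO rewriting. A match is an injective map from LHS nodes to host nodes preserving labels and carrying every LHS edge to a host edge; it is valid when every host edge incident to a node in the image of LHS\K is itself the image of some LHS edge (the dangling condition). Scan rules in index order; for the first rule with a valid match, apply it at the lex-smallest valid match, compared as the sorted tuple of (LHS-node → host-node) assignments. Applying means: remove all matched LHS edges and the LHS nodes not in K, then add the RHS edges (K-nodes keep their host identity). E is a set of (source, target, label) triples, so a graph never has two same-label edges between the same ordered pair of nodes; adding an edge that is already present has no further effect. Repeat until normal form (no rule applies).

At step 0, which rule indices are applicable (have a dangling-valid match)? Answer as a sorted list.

R0: no valid match — LHS pattern not found
R1: no valid match — LHS pattern not found
R2: no valid match — LHS pattern not found
R3: 8 valid matches — {0↦5, 1↦1}, {0↦5, 1↦4}, {0↦6, 1↦1} (+5 more)

Answer: [R3]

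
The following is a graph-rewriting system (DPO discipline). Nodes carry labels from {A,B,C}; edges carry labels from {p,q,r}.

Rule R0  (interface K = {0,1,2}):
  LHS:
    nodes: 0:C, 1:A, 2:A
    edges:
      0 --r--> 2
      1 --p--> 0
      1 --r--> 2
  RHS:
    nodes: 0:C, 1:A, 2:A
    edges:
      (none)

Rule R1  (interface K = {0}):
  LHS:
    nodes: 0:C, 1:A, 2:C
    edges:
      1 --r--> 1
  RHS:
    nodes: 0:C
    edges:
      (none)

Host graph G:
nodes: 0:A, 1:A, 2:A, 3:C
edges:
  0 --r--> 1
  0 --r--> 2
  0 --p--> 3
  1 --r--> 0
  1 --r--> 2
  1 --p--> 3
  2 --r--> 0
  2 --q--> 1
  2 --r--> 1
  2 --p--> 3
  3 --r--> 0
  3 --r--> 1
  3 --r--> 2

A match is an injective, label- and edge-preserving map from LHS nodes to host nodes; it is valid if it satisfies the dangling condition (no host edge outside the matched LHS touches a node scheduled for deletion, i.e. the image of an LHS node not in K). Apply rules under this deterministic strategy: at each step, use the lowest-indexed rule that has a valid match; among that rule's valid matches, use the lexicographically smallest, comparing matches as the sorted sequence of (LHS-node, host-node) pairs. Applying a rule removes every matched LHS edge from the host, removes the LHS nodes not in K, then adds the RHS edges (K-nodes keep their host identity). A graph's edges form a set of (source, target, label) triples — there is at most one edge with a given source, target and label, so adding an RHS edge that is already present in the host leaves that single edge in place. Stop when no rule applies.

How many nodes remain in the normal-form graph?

Answer: 4

Rewrite trace:
initial: |V|=4 |E|=13  E = 0-r->1 0-r->2 0-p->3 1-r->0 1-r->2 1-p->3 2-r->0 2-q->1 2-r->1 2-p->3 3-r->0 3-r->1 3-r->2
step 1: apply R0 at {0↦3, 1↦0, 2↦1}  → |V|=4 |E|=10  E = 0-r->2 1-r->0 1-r->2 1-p->3 2-r->0 2-q->1 2-r->1 2-p->3 3-r->0 3-r->2
step 2: apply R0 at {0↦3, 1↦1, 2↦0}  → |V|=4 |E|=7  E = 0-r->2 1-r->2 2-r->0 2-q->1 2-r->1 2-p->3 3-r->2
normal form: no rule applies after step 2
NF nodes: {0:A, 1:A, 2:A, 3:C}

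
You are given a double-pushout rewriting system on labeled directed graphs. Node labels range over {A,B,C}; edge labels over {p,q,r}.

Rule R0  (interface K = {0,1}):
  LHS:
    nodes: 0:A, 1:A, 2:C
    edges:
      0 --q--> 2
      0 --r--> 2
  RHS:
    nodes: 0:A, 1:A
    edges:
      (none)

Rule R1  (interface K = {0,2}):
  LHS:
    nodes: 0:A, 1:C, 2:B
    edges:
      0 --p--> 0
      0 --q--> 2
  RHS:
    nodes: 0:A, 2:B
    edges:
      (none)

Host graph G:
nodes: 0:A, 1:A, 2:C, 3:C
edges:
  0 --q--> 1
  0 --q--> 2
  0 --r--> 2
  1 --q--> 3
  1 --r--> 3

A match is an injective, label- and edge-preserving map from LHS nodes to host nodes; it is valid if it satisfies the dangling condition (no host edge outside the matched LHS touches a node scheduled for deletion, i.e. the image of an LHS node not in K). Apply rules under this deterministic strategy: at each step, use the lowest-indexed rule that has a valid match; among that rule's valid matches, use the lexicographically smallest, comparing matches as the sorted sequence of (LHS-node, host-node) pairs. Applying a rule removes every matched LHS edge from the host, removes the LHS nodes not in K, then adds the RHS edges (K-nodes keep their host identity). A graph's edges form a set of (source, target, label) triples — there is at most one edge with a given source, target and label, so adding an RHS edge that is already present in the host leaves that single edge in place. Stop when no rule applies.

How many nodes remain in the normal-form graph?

start.  V:4 E:5  edges: 0-q->1 0-q->2 0-r->2 1-q->3 1-r->3
1. fire R0 via {0↦0, 1↦1, 2↦2}  →  V:3 E:3  edges: 0-q->1 1-q->3 1-r->3
2. fire R0 via {0↦1, 1↦0, 2↦3}  →  V:2 E:1  edges: 0-q->1
final graph: no rule applies after step 2
NF nodes: {0:A, 1:A}

Answer: 2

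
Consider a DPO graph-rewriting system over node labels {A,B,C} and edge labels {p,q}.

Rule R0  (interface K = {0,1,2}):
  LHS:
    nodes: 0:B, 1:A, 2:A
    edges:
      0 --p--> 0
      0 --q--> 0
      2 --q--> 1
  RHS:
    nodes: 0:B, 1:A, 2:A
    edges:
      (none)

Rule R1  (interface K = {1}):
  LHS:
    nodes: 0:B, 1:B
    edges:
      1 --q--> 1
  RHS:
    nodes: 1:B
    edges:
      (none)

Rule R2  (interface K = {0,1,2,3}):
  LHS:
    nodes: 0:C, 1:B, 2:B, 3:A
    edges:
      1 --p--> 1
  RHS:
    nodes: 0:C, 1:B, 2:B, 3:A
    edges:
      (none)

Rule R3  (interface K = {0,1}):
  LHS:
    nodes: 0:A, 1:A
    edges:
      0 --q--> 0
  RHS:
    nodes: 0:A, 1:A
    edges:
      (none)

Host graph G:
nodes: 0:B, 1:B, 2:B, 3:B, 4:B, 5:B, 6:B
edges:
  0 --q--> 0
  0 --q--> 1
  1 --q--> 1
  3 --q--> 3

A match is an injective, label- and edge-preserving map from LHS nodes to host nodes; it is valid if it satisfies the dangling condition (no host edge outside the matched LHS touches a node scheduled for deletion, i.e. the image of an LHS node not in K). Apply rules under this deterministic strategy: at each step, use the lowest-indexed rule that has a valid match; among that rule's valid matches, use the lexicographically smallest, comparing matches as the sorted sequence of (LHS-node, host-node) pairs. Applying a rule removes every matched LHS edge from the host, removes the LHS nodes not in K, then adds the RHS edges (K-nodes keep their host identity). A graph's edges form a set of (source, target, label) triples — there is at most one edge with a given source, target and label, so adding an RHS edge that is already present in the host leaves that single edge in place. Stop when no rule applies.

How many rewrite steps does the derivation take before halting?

initial: |V|=7 |E|=4  E = 0-q->0 0-q->1 1-q->1 3-q->3
step 1: apply R1 at {0↦2, 1↦0}  → |V|=6 |E|=3  E = 0-q->1 1-q->1 3-q->3
step 2: apply R1 at {0↦4, 1↦1}  → |V|=5 |E|=2  E = 0-q->1 3-q->3
step 3: apply R1 at {0↦5, 1↦3}  → |V|=4 |E|=1  E = 0-q->1
halt: no rule applies after step 3

Answer: 3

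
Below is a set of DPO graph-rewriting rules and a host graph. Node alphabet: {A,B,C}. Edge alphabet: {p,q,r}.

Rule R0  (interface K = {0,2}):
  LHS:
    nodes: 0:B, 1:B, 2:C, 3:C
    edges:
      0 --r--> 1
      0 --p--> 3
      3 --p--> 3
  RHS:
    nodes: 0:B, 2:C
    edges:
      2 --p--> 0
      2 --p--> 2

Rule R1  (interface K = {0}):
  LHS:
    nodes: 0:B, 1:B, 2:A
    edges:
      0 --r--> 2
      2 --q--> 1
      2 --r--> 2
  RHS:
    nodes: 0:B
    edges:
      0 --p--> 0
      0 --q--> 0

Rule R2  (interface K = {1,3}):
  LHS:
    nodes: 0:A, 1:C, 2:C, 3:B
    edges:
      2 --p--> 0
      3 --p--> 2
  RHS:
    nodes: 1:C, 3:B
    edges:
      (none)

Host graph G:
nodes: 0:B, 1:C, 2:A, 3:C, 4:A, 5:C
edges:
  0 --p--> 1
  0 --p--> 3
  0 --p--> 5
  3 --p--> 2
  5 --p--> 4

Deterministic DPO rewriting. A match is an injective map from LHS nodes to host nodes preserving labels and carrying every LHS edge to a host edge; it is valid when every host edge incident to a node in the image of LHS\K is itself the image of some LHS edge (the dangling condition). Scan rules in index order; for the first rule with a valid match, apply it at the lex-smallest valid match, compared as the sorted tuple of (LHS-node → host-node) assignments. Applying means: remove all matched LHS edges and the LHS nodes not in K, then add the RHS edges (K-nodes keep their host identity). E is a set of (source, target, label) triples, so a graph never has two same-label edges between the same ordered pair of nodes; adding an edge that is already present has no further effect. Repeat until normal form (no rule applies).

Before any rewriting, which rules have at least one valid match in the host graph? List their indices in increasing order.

Answer: [R2]

Derivation:
R0: no valid match — LHS pattern not found
R1: no valid match — LHS pattern not found
R2: 4 valid matches — {0↦2, 1↦1, 2↦3, 3↦0}, {0↦2, 1↦5, 2↦3, 3↦0}, {0↦4, 1↦1, 2↦5, 3↦0} (+1 more)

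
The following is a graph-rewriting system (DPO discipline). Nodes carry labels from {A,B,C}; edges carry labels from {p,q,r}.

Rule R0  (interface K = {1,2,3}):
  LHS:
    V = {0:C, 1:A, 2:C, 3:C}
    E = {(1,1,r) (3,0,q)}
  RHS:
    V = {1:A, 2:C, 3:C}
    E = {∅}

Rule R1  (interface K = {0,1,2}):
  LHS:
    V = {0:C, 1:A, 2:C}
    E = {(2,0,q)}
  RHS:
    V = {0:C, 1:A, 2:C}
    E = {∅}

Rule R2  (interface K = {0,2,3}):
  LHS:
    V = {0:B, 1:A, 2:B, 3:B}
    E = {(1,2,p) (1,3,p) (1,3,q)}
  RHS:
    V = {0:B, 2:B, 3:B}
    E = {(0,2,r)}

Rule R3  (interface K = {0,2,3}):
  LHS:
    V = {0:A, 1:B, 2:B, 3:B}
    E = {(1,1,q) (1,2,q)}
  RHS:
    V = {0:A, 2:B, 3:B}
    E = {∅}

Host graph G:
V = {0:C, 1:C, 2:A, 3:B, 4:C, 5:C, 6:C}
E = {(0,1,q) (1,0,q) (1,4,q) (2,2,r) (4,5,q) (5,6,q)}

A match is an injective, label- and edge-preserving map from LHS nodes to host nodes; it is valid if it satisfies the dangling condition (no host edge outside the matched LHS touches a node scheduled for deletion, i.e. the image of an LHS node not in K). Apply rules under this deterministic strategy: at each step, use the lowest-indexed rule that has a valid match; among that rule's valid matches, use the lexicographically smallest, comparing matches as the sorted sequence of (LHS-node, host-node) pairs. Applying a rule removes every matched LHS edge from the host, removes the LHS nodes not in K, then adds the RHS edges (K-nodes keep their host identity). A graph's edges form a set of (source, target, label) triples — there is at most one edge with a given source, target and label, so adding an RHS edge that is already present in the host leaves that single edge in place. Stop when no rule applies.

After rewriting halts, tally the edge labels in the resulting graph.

initial: |V|=7 |E|=6  E = 0-q->1 1-q->0 1-q->4 2-r->2 4-q->5 5-q->6
step 1: apply R0 at {0↦6, 1↦2, 2↦0, 3↦5}  → |V|=6 |E|=4  E = 0-q->1 1-q->0 1-q->4 4-q->5
step 2: apply R1 at {0↦0, 1↦2, 2↦1}  → |V|=6 |E|=3  E = 0-q->1 1-q->4 4-q->5
step 3: apply R1 at {0↦1, 1↦2, 2↦0}  → |V|=6 |E|=2  E = 1-q->4 4-q->5
step 4: apply R1 at {0↦4, 1↦2, 2↦1}  → |V|=6 |E|=1  E = 4-q->5
step 5: apply R1 at {0↦5, 1↦2, 2↦4}  → |V|=6 |E|=0  E = ∅
halt: no rule applies after step 5
NF edges: []

Answer: (no edges)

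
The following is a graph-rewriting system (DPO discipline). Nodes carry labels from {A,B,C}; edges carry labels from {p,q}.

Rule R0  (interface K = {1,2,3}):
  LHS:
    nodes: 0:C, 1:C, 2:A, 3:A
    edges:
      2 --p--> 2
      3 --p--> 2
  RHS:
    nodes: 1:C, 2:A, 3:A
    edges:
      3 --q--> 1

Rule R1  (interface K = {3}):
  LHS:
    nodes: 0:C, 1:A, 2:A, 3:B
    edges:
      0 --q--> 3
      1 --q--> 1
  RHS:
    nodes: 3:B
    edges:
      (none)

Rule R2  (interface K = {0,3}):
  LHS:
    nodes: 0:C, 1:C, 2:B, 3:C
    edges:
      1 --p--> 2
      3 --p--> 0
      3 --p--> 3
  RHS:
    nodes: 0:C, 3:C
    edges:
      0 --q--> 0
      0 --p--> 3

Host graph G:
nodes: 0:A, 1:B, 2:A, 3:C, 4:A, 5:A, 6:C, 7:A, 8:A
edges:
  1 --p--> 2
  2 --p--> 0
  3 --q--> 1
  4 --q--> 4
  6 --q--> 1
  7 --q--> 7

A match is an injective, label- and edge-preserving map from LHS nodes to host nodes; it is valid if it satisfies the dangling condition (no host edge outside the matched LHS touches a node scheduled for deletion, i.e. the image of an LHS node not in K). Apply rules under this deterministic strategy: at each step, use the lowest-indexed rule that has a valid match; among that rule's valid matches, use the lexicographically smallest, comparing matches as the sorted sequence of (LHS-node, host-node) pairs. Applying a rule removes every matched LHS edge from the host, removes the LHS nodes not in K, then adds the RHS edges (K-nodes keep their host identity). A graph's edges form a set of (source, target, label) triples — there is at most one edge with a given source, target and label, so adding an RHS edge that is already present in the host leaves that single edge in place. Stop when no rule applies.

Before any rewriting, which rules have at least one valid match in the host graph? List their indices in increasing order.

R0: no valid match — LHS pattern not found
R1: 8 valid matches — {0↦3, 1↦4, 2↦5, 3↦1}, {0↦3, 1↦4, 2↦8, 3↦1}, {0↦3, 1↦7, 2↦5, 3↦1} (+5 more)
R2: no valid match — LHS pattern not found

Answer: [R1]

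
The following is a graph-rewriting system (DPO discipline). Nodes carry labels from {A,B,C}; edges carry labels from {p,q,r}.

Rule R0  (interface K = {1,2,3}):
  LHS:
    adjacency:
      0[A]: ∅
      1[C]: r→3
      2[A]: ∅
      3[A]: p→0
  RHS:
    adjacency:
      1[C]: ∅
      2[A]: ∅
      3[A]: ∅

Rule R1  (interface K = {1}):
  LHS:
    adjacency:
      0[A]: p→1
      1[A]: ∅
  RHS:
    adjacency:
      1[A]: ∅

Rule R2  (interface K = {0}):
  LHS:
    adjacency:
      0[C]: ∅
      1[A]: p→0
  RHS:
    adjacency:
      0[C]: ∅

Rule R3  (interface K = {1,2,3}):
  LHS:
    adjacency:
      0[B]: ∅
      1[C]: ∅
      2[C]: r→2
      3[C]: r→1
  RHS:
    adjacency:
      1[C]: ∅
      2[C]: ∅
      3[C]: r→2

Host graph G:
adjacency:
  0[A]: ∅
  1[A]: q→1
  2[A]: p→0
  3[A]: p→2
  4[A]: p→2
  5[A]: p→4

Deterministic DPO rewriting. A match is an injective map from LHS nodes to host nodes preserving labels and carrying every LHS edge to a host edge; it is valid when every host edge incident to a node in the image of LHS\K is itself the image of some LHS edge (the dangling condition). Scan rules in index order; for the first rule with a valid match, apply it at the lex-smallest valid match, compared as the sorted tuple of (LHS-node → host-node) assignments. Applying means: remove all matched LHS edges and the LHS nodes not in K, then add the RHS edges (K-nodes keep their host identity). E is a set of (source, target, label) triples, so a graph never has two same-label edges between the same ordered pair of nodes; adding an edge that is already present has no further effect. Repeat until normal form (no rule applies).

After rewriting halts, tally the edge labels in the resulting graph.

[0] host  ⇒  6 nodes, 5 edges  {1-q->1 2-p->0 3-p->2 4-p->2 5-p->4}
[1] R1 @ {0↦3, 1↦2}  ⇒  5 nodes, 4 edges  {1-q->1 2-p->0 4-p->2 5-p->4}
[2] R1 @ {0↦5, 1↦4}  ⇒  4 nodes, 3 edges  {1-q->1 2-p->0 4-p->2}
[3] R1 @ {0↦4, 1↦2}  ⇒  3 nodes, 2 edges  {1-q->1 2-p->0}
[4] R1 @ {0↦2, 1↦0}  ⇒  2 nodes, 1 edges  {1-q->1}
normal form: no rule applies after step 4
NF edges: [(1, 1, 'q')]

Answer: q:1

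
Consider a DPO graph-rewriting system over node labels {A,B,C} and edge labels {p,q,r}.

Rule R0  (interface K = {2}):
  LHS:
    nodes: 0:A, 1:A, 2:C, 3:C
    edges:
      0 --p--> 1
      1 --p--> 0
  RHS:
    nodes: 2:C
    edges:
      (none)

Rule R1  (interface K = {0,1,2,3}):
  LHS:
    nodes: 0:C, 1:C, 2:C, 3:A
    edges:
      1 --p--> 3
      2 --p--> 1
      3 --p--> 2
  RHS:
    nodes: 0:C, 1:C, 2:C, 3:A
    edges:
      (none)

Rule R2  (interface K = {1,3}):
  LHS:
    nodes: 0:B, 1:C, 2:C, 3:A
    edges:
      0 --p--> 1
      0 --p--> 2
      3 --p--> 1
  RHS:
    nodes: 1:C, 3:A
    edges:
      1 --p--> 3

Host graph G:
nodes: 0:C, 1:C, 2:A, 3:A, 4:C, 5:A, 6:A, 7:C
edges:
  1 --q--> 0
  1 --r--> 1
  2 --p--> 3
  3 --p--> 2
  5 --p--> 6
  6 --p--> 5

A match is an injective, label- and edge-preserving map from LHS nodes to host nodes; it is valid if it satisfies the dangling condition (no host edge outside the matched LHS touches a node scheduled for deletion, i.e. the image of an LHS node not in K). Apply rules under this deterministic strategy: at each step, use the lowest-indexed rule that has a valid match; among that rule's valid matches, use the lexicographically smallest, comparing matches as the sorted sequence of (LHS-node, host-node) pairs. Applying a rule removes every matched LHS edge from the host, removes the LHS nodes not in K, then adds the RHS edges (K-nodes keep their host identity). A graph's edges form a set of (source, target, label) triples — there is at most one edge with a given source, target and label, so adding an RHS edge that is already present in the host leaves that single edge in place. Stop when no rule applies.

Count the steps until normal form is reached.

initial: |V|=8 |E|=6  E = 1-q->0 1-r->1 2-p->3 3-p->2 5-p->6 6-p->5
step 1: apply R0 at {0↦2, 1↦3, 2↦0, 3↦4}  → |V|=5 |E|=4  E = 1-q->0 1-r->1 5-p->6 6-p->5
step 2: apply R0 at {0↦5, 1↦6, 2↦0, 3↦7}  → |V|=2 |E|=2  E = 1-q->0 1-r->1
halt: no rule applies after step 2

Answer: 2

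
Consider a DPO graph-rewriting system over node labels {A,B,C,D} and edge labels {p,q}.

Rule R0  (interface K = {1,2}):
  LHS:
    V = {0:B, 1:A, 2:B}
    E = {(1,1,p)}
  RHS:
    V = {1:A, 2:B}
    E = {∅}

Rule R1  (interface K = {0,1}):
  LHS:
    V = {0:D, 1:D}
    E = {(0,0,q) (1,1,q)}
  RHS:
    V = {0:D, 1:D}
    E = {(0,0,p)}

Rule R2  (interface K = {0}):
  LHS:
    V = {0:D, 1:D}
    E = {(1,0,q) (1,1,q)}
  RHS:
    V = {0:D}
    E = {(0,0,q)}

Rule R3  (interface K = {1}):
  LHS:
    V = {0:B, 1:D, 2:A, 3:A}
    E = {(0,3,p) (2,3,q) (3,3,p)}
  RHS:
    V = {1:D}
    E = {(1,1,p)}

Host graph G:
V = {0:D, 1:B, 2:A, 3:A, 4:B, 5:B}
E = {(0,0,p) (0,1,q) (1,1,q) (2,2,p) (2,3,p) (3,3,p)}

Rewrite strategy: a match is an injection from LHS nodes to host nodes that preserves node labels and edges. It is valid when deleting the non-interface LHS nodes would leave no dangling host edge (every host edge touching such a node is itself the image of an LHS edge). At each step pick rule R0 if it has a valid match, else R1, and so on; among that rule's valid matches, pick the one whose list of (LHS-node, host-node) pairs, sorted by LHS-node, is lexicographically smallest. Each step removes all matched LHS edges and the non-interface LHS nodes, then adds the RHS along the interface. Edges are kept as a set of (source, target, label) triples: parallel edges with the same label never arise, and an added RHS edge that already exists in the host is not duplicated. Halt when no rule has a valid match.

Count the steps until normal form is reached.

initial: |V|=6 |E|=6  E = 0-p->0 0-q->1 1-q->1 2-p->2 2-p->3 3-p->3
step 1: apply R0 at {0↦4, 1↦2, 2↦1}  → |V|=5 |E|=5  E = 0-p->0 0-q->1 1-q->1 2-p->3 3-p->3
step 2: apply R0 at {0↦5, 1↦3, 2↦1}  → |V|=4 |E|=4  E = 0-p->0 0-q->1 1-q->1 2-p->3
final graph: no rule applies after step 2

Answer: 2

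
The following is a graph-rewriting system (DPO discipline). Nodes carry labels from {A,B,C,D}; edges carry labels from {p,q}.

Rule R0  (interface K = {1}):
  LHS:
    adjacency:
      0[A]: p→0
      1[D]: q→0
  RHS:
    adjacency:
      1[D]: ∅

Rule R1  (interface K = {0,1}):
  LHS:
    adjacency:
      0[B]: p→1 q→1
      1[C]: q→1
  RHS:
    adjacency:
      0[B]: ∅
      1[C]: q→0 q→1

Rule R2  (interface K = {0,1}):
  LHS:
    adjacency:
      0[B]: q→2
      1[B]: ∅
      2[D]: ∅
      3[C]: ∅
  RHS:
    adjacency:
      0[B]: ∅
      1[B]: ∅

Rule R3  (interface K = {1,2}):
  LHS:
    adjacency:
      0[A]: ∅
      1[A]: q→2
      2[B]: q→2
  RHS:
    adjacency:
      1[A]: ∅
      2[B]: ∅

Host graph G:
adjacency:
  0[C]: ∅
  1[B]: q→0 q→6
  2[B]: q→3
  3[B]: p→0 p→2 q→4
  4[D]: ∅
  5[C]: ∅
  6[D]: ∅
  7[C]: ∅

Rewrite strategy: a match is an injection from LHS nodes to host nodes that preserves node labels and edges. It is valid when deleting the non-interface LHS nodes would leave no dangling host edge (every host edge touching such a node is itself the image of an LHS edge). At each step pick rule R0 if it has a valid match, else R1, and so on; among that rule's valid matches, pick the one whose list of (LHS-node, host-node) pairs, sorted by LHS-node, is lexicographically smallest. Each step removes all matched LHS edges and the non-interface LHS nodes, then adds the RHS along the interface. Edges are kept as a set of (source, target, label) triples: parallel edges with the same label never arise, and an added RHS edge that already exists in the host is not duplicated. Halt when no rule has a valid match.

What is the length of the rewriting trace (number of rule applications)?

start.  V:8 E:6  edges: 1-q->0 1-q->6 2-q->3 3-p->0 3-p->2 3-q->4
1. fire R2 via {0↦1, 1↦2, 2↦6, 3↦5}  →  V:6 E:5  edges: 1-q->0 2-q->3 3-p->0 3-p->2 3-q->4
2. fire R2 via {0↦3, 1↦1, 2↦4, 3↦7}  →  V:4 E:4  edges: 1-q->0 2-q->3 3-p->0 3-p->2
normal form: no rule applies after step 2

Answer: 2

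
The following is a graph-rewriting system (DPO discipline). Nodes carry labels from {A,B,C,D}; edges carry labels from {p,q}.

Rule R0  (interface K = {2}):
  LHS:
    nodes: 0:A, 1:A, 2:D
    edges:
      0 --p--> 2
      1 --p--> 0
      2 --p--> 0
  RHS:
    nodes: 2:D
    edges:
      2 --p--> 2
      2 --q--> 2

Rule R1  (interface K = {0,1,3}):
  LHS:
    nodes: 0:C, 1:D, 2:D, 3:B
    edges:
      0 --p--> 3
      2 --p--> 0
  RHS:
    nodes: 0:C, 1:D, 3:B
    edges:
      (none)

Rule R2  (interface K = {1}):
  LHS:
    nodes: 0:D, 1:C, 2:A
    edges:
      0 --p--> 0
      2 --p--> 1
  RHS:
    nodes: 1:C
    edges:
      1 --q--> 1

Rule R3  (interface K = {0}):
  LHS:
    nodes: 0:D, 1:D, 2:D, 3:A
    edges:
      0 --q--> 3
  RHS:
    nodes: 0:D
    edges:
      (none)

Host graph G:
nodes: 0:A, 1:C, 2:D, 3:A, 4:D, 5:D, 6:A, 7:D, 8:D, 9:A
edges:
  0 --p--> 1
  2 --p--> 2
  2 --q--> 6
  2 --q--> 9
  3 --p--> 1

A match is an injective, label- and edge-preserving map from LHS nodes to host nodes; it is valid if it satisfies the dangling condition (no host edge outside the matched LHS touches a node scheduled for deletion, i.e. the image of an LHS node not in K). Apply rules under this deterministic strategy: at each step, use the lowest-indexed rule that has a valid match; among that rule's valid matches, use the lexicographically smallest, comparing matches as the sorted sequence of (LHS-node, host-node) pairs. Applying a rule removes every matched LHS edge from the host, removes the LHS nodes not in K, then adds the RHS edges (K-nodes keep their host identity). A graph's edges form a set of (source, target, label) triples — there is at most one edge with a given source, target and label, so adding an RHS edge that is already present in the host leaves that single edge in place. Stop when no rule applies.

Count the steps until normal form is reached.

initial: |V|=10 |E|=5  E = 0-p->1 2-p->2 2-q->6 2-q->9 3-p->1
step 1: apply R3 at {0↦2, 1↦4, 2↦5, 3↦6}  → |V|=7 |E|=4  E = 0-p->1 2-p->2 2-q->9 3-p->1
step 2: apply R3 at {0↦2, 1↦7, 2↦8, 3↦9}  → |V|=4 |E|=3  E = 0-p->1 2-p->2 3-p->1
step 3: apply R2 at {0↦2, 1↦1, 2↦0}  → |V|=2 |E|=2  E = 1-q->1 3-p->1
normal form: no rule applies after step 3

Answer: 3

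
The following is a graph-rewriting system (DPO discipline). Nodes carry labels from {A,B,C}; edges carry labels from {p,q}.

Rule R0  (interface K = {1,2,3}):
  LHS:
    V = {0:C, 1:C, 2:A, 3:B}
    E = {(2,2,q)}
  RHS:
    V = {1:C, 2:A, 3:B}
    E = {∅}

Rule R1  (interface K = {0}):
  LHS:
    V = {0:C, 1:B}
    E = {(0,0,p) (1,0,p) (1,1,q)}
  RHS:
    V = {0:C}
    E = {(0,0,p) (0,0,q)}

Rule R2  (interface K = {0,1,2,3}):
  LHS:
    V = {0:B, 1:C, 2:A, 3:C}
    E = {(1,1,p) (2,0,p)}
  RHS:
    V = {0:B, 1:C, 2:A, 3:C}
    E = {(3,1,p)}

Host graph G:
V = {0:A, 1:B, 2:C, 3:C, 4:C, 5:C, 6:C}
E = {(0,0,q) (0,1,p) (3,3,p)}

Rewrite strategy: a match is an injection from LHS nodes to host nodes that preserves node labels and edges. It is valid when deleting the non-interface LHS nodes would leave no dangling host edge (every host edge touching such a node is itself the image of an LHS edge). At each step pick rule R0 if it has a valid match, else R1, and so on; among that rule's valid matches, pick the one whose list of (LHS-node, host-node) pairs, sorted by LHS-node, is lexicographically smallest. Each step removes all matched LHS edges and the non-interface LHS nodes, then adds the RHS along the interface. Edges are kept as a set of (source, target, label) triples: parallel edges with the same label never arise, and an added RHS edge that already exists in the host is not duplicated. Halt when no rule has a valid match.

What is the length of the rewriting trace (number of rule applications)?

[0] host  ⇒  7 nodes, 3 edges  {0-q->0 0-p->1 3-p->3}
[1] R0 @ {0↦2, 1↦3, 2↦0, 3↦1}  ⇒  6 nodes, 2 edges  {0-p->1 3-p->3}
[2] R2 @ {0↦1, 1↦3, 2↦0, 3↦4}  ⇒  6 nodes, 1 edges  {4-p->3}
halt: no rule applies after step 2

Answer: 2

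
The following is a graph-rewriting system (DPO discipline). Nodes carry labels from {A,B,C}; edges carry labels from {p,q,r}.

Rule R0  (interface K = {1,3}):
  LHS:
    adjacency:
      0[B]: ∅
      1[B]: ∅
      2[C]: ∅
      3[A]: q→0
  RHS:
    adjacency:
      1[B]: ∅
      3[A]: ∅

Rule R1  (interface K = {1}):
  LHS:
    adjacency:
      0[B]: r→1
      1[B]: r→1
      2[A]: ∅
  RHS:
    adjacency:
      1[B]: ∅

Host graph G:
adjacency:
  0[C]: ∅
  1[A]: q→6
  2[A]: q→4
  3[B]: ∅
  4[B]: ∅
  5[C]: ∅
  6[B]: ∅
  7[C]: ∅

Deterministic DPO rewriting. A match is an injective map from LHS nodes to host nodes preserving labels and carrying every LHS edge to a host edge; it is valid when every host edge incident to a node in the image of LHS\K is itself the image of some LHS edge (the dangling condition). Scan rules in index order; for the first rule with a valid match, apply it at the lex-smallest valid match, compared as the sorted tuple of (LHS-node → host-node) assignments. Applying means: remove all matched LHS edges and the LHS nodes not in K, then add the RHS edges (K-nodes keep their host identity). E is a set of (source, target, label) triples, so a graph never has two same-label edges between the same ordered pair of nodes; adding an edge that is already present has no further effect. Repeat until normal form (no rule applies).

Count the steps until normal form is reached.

Answer: 2

Steps:
[0] host  ⇒  8 nodes, 2 edges  {1-q->6 2-q->4}
[1] R0 @ {0↦4, 1↦3, 2↦0, 3↦2}  ⇒  6 nodes, 1 edges  {1-q->6}
[2] R0 @ {0↦6, 1↦3, 2↦5, 3↦1}  ⇒  4 nodes, 0 edges  {∅}
normal form: no rule applies after step 2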